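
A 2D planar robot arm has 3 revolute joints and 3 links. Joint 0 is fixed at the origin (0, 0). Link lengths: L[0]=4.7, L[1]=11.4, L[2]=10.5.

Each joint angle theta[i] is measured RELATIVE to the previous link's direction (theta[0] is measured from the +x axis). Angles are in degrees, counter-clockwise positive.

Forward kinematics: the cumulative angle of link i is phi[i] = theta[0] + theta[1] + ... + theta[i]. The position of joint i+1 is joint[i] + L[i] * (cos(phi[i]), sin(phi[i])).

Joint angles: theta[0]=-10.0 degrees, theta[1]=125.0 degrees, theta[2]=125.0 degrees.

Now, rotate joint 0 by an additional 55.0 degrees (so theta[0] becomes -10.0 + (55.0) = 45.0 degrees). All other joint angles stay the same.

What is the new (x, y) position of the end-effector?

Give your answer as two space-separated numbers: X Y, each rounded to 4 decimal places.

joint[0] = (0.0000, 0.0000)  (base)
link 0: phi[0] = 45 = 45 deg
  cos(45 deg) = 0.7071, sin(45 deg) = 0.7071
  joint[1] = (0.0000, 0.0000) + 4.7 * (0.7071, 0.7071) = (0.0000 + 3.3234, 0.0000 + 3.3234) = (3.3234, 3.3234)
link 1: phi[1] = 45 + 125 = 170 deg
  cos(170 deg) = -0.9848, sin(170 deg) = 0.1736
  joint[2] = (3.3234, 3.3234) + 11.4 * (-0.9848, 0.1736) = (3.3234 + -11.2268, 3.3234 + 1.9796) = (-7.9034, 5.3030)
link 2: phi[2] = 45 + 125 + 125 = 295 deg
  cos(295 deg) = 0.4226, sin(295 deg) = -0.9063
  joint[3] = (-7.9034, 5.3030) + 10.5 * (0.4226, -0.9063) = (-7.9034 + 4.4375, 5.3030 + -9.5162) = (-3.4659, -4.2132)
End effector: (-3.4659, -4.2132)

Answer: -3.4659 -4.2132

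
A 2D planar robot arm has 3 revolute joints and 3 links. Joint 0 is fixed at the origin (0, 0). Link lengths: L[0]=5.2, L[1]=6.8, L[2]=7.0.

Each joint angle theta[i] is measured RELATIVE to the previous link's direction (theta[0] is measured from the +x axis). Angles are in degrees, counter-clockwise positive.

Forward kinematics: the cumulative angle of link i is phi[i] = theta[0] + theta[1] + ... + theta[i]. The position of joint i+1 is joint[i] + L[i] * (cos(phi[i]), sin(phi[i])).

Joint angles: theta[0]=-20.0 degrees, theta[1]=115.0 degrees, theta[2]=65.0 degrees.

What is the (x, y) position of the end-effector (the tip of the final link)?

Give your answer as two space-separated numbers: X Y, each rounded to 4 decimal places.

Answer: -2.2841 7.3898

Derivation:
joint[0] = (0.0000, 0.0000)  (base)
link 0: phi[0] = -20 = -20 deg
  cos(-20 deg) = 0.9397, sin(-20 deg) = -0.3420
  joint[1] = (0.0000, 0.0000) + 5.2 * (0.9397, -0.3420) = (0.0000 + 4.8864, 0.0000 + -1.7785) = (4.8864, -1.7785)
link 1: phi[1] = -20 + 115 = 95 deg
  cos(95 deg) = -0.0872, sin(95 deg) = 0.9962
  joint[2] = (4.8864, -1.7785) + 6.8 * (-0.0872, 0.9962) = (4.8864 + -0.5927, -1.7785 + 6.7741) = (4.2937, 4.9956)
link 2: phi[2] = -20 + 115 + 65 = 160 deg
  cos(160 deg) = -0.9397, sin(160 deg) = 0.3420
  joint[3] = (4.2937, 4.9956) + 7 * (-0.9397, 0.3420) = (4.2937 + -6.5778, 4.9956 + 2.3941) = (-2.2841, 7.3898)
End effector: (-2.2841, 7.3898)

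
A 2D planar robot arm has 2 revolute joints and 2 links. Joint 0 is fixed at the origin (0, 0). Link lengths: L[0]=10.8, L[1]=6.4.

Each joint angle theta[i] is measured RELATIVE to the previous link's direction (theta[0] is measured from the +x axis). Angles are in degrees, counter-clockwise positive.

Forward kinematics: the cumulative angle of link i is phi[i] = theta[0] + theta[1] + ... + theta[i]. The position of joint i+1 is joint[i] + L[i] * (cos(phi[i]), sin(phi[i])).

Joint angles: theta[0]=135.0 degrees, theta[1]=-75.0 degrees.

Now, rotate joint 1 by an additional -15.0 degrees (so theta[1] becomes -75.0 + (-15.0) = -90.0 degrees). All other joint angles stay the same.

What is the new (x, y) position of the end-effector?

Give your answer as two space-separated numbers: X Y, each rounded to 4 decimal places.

Answer: -3.1113 12.1622

Derivation:
joint[0] = (0.0000, 0.0000)  (base)
link 0: phi[0] = 135 = 135 deg
  cos(135 deg) = -0.7071, sin(135 deg) = 0.7071
  joint[1] = (0.0000, 0.0000) + 10.8 * (-0.7071, 0.7071) = (0.0000 + -7.6368, 0.0000 + 7.6368) = (-7.6368, 7.6368)
link 1: phi[1] = 135 + -90 = 45 deg
  cos(45 deg) = 0.7071, sin(45 deg) = 0.7071
  joint[2] = (-7.6368, 7.6368) + 6.4 * (0.7071, 0.7071) = (-7.6368 + 4.5255, 7.6368 + 4.5255) = (-3.1113, 12.1622)
End effector: (-3.1113, 12.1622)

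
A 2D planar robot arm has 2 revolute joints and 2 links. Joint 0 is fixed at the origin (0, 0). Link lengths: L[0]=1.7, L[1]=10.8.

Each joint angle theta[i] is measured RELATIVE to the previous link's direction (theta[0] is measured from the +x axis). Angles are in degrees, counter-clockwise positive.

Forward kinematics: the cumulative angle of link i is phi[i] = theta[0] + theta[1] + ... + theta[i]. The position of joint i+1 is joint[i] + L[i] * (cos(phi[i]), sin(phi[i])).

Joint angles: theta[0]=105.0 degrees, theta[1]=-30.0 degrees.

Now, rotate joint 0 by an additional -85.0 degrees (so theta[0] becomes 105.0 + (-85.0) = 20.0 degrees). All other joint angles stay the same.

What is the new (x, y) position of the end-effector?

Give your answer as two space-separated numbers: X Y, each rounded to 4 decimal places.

Answer: 12.2334 -1.2940

Derivation:
joint[0] = (0.0000, 0.0000)  (base)
link 0: phi[0] = 20 = 20 deg
  cos(20 deg) = 0.9397, sin(20 deg) = 0.3420
  joint[1] = (0.0000, 0.0000) + 1.7 * (0.9397, 0.3420) = (0.0000 + 1.5975, 0.0000 + 0.5814) = (1.5975, 0.5814)
link 1: phi[1] = 20 + -30 = -10 deg
  cos(-10 deg) = 0.9848, sin(-10 deg) = -0.1736
  joint[2] = (1.5975, 0.5814) + 10.8 * (0.9848, -0.1736) = (1.5975 + 10.6359, 0.5814 + -1.8754) = (12.2334, -1.2940)
End effector: (12.2334, -1.2940)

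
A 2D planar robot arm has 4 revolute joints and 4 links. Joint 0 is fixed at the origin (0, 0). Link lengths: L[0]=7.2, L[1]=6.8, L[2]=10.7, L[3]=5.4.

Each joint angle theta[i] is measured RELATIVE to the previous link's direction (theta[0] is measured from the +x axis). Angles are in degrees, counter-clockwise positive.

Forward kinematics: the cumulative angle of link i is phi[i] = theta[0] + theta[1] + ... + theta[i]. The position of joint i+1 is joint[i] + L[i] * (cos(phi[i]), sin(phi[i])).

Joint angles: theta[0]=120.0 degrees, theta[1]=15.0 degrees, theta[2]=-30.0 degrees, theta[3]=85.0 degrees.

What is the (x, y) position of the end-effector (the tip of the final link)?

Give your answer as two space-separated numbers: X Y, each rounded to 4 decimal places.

joint[0] = (0.0000, 0.0000)  (base)
link 0: phi[0] = 120 = 120 deg
  cos(120 deg) = -0.5000, sin(120 deg) = 0.8660
  joint[1] = (0.0000, 0.0000) + 7.2 * (-0.5000, 0.8660) = (0.0000 + -3.6000, 0.0000 + 6.2354) = (-3.6000, 6.2354)
link 1: phi[1] = 120 + 15 = 135 deg
  cos(135 deg) = -0.7071, sin(135 deg) = 0.7071
  joint[2] = (-3.6000, 6.2354) + 6.8 * (-0.7071, 0.7071) = (-3.6000 + -4.8083, 6.2354 + 4.8083) = (-8.4083, 11.0437)
link 2: phi[2] = 120 + 15 + -30 = 105 deg
  cos(105 deg) = -0.2588, sin(105 deg) = 0.9659
  joint[3] = (-8.4083, 11.0437) + 10.7 * (-0.2588, 0.9659) = (-8.4083 + -2.7694, 11.0437 + 10.3354) = (-11.1777, 21.3791)
link 3: phi[3] = 120 + 15 + -30 + 85 = 190 deg
  cos(190 deg) = -0.9848, sin(190 deg) = -0.1736
  joint[4] = (-11.1777, 21.3791) + 5.4 * (-0.9848, -0.1736) = (-11.1777 + -5.3180, 21.3791 + -0.9377) = (-16.4957, 20.4414)
End effector: (-16.4957, 20.4414)

Answer: -16.4957 20.4414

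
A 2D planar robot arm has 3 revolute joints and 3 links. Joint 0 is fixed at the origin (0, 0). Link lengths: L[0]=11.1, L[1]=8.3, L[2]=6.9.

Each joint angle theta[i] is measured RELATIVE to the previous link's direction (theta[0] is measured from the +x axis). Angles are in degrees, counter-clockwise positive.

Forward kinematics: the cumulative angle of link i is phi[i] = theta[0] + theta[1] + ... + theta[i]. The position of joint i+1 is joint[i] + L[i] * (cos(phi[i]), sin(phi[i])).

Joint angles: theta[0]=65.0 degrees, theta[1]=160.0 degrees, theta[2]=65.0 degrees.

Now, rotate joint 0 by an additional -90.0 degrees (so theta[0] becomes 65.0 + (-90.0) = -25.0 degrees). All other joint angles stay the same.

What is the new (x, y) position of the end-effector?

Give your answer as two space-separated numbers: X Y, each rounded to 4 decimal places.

joint[0] = (0.0000, 0.0000)  (base)
link 0: phi[0] = -25 = -25 deg
  cos(-25 deg) = 0.9063, sin(-25 deg) = -0.4226
  joint[1] = (0.0000, 0.0000) + 11.1 * (0.9063, -0.4226) = (0.0000 + 10.0600, 0.0000 + -4.6911) = (10.0600, -4.6911)
link 1: phi[1] = -25 + 160 = 135 deg
  cos(135 deg) = -0.7071, sin(135 deg) = 0.7071
  joint[2] = (10.0600, -4.6911) + 8.3 * (-0.7071, 0.7071) = (10.0600 + -5.8690, -4.6911 + 5.8690) = (4.1910, 1.1779)
link 2: phi[2] = -25 + 160 + 65 = 200 deg
  cos(200 deg) = -0.9397, sin(200 deg) = -0.3420
  joint[3] = (4.1910, 1.1779) + 6.9 * (-0.9397, -0.3420) = (4.1910 + -6.4839, 1.1779 + -2.3599) = (-2.2928, -1.1820)
End effector: (-2.2928, -1.1820)

Answer: -2.2928 -1.1820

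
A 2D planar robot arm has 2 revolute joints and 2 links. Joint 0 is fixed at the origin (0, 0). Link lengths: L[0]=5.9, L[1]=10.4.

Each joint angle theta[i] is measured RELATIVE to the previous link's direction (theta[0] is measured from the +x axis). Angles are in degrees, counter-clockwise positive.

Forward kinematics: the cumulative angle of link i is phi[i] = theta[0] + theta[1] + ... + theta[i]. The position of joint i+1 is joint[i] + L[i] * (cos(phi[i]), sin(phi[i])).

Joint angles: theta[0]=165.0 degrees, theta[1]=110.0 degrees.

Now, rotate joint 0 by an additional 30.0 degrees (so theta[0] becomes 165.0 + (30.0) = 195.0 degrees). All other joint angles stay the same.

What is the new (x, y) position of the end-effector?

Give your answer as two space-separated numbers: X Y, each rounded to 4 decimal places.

Answer: 0.2662 -10.0462

Derivation:
joint[0] = (0.0000, 0.0000)  (base)
link 0: phi[0] = 195 = 195 deg
  cos(195 deg) = -0.9659, sin(195 deg) = -0.2588
  joint[1] = (0.0000, 0.0000) + 5.9 * (-0.9659, -0.2588) = (0.0000 + -5.6990, 0.0000 + -1.5270) = (-5.6990, -1.5270)
link 1: phi[1] = 195 + 110 = 305 deg
  cos(305 deg) = 0.5736, sin(305 deg) = -0.8192
  joint[2] = (-5.6990, -1.5270) + 10.4 * (0.5736, -0.8192) = (-5.6990 + 5.9652, -1.5270 + -8.5192) = (0.2662, -10.0462)
End effector: (0.2662, -10.0462)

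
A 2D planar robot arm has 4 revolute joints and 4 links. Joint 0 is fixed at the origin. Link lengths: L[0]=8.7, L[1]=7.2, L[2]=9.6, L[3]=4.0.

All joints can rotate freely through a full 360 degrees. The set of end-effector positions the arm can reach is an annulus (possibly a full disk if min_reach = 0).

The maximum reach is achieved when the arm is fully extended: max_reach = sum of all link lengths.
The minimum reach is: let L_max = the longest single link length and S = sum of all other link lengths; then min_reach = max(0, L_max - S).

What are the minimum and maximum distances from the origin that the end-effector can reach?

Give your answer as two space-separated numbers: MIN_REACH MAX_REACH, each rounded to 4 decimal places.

Link lengths: [8.7, 7.2, 9.6, 4.0]
max_reach = 8.7 + 7.2 + 9.6 + 4 = 29.5
L_max = max([8.7, 7.2, 9.6, 4.0]) = 9.6
S (sum of others) = 29.5 - 9.6 = 19.9
min_reach = max(0, 9.6 - 19.9) = max(0, -10.3) = 0

Answer: 0.0000 29.5000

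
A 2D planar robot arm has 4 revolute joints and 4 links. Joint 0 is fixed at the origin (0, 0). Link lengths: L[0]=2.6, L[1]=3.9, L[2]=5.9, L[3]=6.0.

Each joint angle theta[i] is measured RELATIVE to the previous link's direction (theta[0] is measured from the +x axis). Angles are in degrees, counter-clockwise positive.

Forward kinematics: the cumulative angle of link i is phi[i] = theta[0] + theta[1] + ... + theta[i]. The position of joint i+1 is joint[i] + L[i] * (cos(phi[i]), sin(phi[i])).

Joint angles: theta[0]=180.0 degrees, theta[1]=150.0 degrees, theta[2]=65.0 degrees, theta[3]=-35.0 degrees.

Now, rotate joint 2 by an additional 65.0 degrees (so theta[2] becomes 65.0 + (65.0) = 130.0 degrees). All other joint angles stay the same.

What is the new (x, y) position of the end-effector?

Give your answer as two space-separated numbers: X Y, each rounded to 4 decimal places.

Answer: 2.2887 9.2982

Derivation:
joint[0] = (0.0000, 0.0000)  (base)
link 0: phi[0] = 180 = 180 deg
  cos(180 deg) = -1.0000, sin(180 deg) = 0.0000
  joint[1] = (0.0000, 0.0000) + 2.6 * (-1.0000, 0.0000) = (0.0000 + -2.6000, 0.0000 + 0.0000) = (-2.6000, 0.0000)
link 1: phi[1] = 180 + 150 = 330 deg
  cos(330 deg) = 0.8660, sin(330 deg) = -0.5000
  joint[2] = (-2.6000, 0.0000) + 3.9 * (0.8660, -0.5000) = (-2.6000 + 3.3775, 0.0000 + -1.9500) = (0.7775, -1.9500)
link 2: phi[2] = 180 + 150 + 130 = 460 deg
  cos(460 deg) = -0.1736, sin(460 deg) = 0.9848
  joint[3] = (0.7775, -1.9500) + 5.9 * (-0.1736, 0.9848) = (0.7775 + -1.0245, -1.9500 + 5.8104) = (-0.2470, 3.8604)
link 3: phi[3] = 180 + 150 + 130 + -35 = 425 deg
  cos(425 deg) = 0.4226, sin(425 deg) = 0.9063
  joint[4] = (-0.2470, 3.8604) + 6 * (0.4226, 0.9063) = (-0.2470 + 2.5357, 3.8604 + 5.4378) = (2.2887, 9.2982)
End effector: (2.2887, 9.2982)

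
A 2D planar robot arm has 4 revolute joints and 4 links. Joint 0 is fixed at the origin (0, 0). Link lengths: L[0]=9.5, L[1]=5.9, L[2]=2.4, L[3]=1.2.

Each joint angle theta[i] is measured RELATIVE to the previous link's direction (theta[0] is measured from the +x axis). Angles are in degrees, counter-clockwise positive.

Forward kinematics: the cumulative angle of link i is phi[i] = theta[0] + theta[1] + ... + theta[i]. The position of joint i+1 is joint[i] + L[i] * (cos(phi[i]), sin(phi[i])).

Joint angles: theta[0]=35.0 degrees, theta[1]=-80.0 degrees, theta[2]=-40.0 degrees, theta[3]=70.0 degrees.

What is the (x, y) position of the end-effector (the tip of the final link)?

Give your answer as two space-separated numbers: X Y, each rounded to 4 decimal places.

Answer: 13.3222 -1.4244

Derivation:
joint[0] = (0.0000, 0.0000)  (base)
link 0: phi[0] = 35 = 35 deg
  cos(35 deg) = 0.8192, sin(35 deg) = 0.5736
  joint[1] = (0.0000, 0.0000) + 9.5 * (0.8192, 0.5736) = (0.0000 + 7.7819, 0.0000 + 5.4490) = (7.7819, 5.4490)
link 1: phi[1] = 35 + -80 = -45 deg
  cos(-45 deg) = 0.7071, sin(-45 deg) = -0.7071
  joint[2] = (7.7819, 5.4490) + 5.9 * (0.7071, -0.7071) = (7.7819 + 4.1719, 5.4490 + -4.1719) = (11.9539, 1.2770)
link 2: phi[2] = 35 + -80 + -40 = -85 deg
  cos(-85 deg) = 0.0872, sin(-85 deg) = -0.9962
  joint[3] = (11.9539, 1.2770) + 2.4 * (0.0872, -0.9962) = (11.9539 + 0.2092, 1.2770 + -2.3909) = (12.1630, -1.1138)
link 3: phi[3] = 35 + -80 + -40 + 70 = -15 deg
  cos(-15 deg) = 0.9659, sin(-15 deg) = -0.2588
  joint[4] = (12.1630, -1.1138) + 1.2 * (0.9659, -0.2588) = (12.1630 + 1.1591, -1.1138 + -0.3106) = (13.3222, -1.4244)
End effector: (13.3222, -1.4244)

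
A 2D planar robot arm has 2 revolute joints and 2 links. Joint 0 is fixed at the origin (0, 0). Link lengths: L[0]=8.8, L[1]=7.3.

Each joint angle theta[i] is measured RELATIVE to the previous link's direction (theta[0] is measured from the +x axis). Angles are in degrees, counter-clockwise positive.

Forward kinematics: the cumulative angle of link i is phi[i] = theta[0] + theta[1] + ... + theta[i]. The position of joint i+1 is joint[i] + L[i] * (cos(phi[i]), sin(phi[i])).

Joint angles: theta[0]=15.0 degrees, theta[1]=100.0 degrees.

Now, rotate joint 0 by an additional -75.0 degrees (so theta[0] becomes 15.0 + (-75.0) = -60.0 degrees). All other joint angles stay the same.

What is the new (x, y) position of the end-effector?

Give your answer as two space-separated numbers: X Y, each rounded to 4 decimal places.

joint[0] = (0.0000, 0.0000)  (base)
link 0: phi[0] = -60 = -60 deg
  cos(-60 deg) = 0.5000, sin(-60 deg) = -0.8660
  joint[1] = (0.0000, 0.0000) + 8.8 * (0.5000, -0.8660) = (0.0000 + 4.4000, 0.0000 + -7.6210) = (4.4000, -7.6210)
link 1: phi[1] = -60 + 100 = 40 deg
  cos(40 deg) = 0.7660, sin(40 deg) = 0.6428
  joint[2] = (4.4000, -7.6210) + 7.3 * (0.7660, 0.6428) = (4.4000 + 5.5921, -7.6210 + 4.6923) = (9.9921, -2.9287)
End effector: (9.9921, -2.9287)

Answer: 9.9921 -2.9287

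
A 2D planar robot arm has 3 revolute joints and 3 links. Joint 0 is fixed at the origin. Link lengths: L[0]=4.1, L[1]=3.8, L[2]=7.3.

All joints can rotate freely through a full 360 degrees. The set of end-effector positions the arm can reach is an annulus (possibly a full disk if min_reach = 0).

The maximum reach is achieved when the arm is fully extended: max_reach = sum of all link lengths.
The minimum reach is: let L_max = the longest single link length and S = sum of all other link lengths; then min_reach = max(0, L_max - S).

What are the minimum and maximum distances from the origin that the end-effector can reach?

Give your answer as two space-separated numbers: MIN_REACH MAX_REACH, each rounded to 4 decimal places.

Link lengths: [4.1, 3.8, 7.3]
max_reach = 4.1 + 3.8 + 7.3 = 15.2
L_max = max([4.1, 3.8, 7.3]) = 7.3
S (sum of others) = 15.2 - 7.3 = 7.9
min_reach = max(0, 7.3 - 7.9) = max(0, -0.6) = 0

Answer: 0.0000 15.2000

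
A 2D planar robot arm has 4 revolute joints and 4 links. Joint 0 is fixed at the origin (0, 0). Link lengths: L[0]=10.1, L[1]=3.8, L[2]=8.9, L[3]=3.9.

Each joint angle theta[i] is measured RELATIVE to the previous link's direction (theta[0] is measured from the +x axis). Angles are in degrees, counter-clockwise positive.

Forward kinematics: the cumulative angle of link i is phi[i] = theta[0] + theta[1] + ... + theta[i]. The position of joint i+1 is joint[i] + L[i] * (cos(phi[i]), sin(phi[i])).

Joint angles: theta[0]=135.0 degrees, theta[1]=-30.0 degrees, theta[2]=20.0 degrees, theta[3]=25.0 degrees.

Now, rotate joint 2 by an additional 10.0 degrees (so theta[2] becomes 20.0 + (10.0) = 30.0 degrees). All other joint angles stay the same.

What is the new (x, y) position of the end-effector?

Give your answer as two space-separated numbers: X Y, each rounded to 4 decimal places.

joint[0] = (0.0000, 0.0000)  (base)
link 0: phi[0] = 135 = 135 deg
  cos(135 deg) = -0.7071, sin(135 deg) = 0.7071
  joint[1] = (0.0000, 0.0000) + 10.1 * (-0.7071, 0.7071) = (0.0000 + -7.1418, 0.0000 + 7.1418) = (-7.1418, 7.1418)
link 1: phi[1] = 135 + -30 = 105 deg
  cos(105 deg) = -0.2588, sin(105 deg) = 0.9659
  joint[2] = (-7.1418, 7.1418) + 3.8 * (-0.2588, 0.9659) = (-7.1418 + -0.9835, 7.1418 + 3.6705) = (-8.1253, 10.8123)
link 2: phi[2] = 135 + -30 + 30 = 135 deg
  cos(135 deg) = -0.7071, sin(135 deg) = 0.7071
  joint[3] = (-8.1253, 10.8123) + 8.9 * (-0.7071, 0.7071) = (-8.1253 + -6.2933, 10.8123 + 6.2933) = (-14.4185, 17.1055)
link 3: phi[3] = 135 + -30 + 30 + 25 = 160 deg
  cos(160 deg) = -0.9397, sin(160 deg) = 0.3420
  joint[4] = (-14.4185, 17.1055) + 3.9 * (-0.9397, 0.3420) = (-14.4185 + -3.6648, 17.1055 + 1.3339) = (-18.0833, 18.4394)
End effector: (-18.0833, 18.4394)

Answer: -18.0833 18.4394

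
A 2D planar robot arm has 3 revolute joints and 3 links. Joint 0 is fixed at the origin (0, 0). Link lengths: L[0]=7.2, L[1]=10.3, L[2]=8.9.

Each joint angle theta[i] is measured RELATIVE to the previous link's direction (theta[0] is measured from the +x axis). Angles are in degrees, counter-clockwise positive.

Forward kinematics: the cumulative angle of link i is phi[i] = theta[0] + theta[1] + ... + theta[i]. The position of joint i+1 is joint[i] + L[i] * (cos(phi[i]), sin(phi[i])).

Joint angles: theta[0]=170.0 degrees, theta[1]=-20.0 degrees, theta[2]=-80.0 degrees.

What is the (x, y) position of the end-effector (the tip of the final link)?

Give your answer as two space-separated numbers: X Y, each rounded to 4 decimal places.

joint[0] = (0.0000, 0.0000)  (base)
link 0: phi[0] = 170 = 170 deg
  cos(170 deg) = -0.9848, sin(170 deg) = 0.1736
  joint[1] = (0.0000, 0.0000) + 7.2 * (-0.9848, 0.1736) = (0.0000 + -7.0906, 0.0000 + 1.2503) = (-7.0906, 1.2503)
link 1: phi[1] = 170 + -20 = 150 deg
  cos(150 deg) = -0.8660, sin(150 deg) = 0.5000
  joint[2] = (-7.0906, 1.2503) + 10.3 * (-0.8660, 0.5000) = (-7.0906 + -8.9201, 1.2503 + 5.1500) = (-16.0107, 6.4003)
link 2: phi[2] = 170 + -20 + -80 = 70 deg
  cos(70 deg) = 0.3420, sin(70 deg) = 0.9397
  joint[3] = (-16.0107, 6.4003) + 8.9 * (0.3420, 0.9397) = (-16.0107 + 3.0440, 6.4003 + 8.3633) = (-12.9667, 14.7635)
End effector: (-12.9667, 14.7635)

Answer: -12.9667 14.7635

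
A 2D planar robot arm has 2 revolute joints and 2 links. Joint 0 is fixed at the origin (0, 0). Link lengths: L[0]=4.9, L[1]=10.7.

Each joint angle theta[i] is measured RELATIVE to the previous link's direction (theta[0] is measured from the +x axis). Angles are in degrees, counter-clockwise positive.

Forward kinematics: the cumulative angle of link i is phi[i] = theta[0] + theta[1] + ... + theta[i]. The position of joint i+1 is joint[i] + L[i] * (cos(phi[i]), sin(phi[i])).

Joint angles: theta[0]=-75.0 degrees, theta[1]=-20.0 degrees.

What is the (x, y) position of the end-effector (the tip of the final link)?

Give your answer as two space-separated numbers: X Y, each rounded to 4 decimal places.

Answer: 0.3356 -15.3923

Derivation:
joint[0] = (0.0000, 0.0000)  (base)
link 0: phi[0] = -75 = -75 deg
  cos(-75 deg) = 0.2588, sin(-75 deg) = -0.9659
  joint[1] = (0.0000, 0.0000) + 4.9 * (0.2588, -0.9659) = (0.0000 + 1.2682, 0.0000 + -4.7330) = (1.2682, -4.7330)
link 1: phi[1] = -75 + -20 = -95 deg
  cos(-95 deg) = -0.0872, sin(-95 deg) = -0.9962
  joint[2] = (1.2682, -4.7330) + 10.7 * (-0.0872, -0.9962) = (1.2682 + -0.9326, -4.7330 + -10.6593) = (0.3356, -15.3923)
End effector: (0.3356, -15.3923)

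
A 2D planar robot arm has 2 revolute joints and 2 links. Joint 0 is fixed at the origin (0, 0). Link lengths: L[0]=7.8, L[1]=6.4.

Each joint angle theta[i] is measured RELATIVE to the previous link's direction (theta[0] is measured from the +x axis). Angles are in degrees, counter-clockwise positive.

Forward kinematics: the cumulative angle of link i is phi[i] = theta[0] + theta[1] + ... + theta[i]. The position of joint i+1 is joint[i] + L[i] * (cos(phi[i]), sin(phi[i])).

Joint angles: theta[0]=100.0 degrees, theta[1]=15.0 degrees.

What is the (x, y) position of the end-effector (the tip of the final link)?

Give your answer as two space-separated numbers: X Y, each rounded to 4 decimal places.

joint[0] = (0.0000, 0.0000)  (base)
link 0: phi[0] = 100 = 100 deg
  cos(100 deg) = -0.1736, sin(100 deg) = 0.9848
  joint[1] = (0.0000, 0.0000) + 7.8 * (-0.1736, 0.9848) = (0.0000 + -1.3545, 0.0000 + 7.6815) = (-1.3545, 7.6815)
link 1: phi[1] = 100 + 15 = 115 deg
  cos(115 deg) = -0.4226, sin(115 deg) = 0.9063
  joint[2] = (-1.3545, 7.6815) + 6.4 * (-0.4226, 0.9063) = (-1.3545 + -2.7048, 7.6815 + 5.8004) = (-4.0592, 13.4819)
End effector: (-4.0592, 13.4819)

Answer: -4.0592 13.4819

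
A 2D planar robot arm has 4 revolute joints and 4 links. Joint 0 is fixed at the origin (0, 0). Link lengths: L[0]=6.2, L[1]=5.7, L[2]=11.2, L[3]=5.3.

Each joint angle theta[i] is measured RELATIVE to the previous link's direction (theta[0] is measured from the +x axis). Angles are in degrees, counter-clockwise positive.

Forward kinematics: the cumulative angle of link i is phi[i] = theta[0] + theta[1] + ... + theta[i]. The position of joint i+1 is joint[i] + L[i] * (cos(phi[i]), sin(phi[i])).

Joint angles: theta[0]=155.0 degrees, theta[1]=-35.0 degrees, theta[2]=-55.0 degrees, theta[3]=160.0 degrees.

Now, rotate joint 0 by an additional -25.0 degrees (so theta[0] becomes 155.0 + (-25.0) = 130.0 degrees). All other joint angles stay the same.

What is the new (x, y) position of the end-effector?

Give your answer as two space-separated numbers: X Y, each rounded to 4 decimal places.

Answer: -0.8827 15.8143

Derivation:
joint[0] = (0.0000, 0.0000)  (base)
link 0: phi[0] = 130 = 130 deg
  cos(130 deg) = -0.6428, sin(130 deg) = 0.7660
  joint[1] = (0.0000, 0.0000) + 6.2 * (-0.6428, 0.7660) = (0.0000 + -3.9853, 0.0000 + 4.7495) = (-3.9853, 4.7495)
link 1: phi[1] = 130 + -35 = 95 deg
  cos(95 deg) = -0.0872, sin(95 deg) = 0.9962
  joint[2] = (-3.9853, 4.7495) + 5.7 * (-0.0872, 0.9962) = (-3.9853 + -0.4968, 4.7495 + 5.6783) = (-4.4821, 10.4278)
link 2: phi[2] = 130 + -35 + -55 = 40 deg
  cos(40 deg) = 0.7660, sin(40 deg) = 0.6428
  joint[3] = (-4.4821, 10.4278) + 11.2 * (0.7660, 0.6428) = (-4.4821 + 8.5797, 10.4278 + 7.1992) = (4.0976, 17.6270)
link 3: phi[3] = 130 + -35 + -55 + 160 = 200 deg
  cos(200 deg) = -0.9397, sin(200 deg) = -0.3420
  joint[4] = (4.0976, 17.6270) + 5.3 * (-0.9397, -0.3420) = (4.0976 + -4.9804, 17.6270 + -1.8127) = (-0.8827, 15.8143)
End effector: (-0.8827, 15.8143)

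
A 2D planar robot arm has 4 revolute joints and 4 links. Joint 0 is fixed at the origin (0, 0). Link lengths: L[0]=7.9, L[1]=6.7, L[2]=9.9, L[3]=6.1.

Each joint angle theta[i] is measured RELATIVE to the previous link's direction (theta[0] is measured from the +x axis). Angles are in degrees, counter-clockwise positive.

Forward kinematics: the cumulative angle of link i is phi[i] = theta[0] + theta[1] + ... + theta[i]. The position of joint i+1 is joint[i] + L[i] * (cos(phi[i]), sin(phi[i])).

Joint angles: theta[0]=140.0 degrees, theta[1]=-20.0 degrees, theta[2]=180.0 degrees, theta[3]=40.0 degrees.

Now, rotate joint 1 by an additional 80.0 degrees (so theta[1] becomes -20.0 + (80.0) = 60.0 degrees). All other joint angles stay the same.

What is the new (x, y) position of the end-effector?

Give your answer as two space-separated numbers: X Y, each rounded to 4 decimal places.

joint[0] = (0.0000, 0.0000)  (base)
link 0: phi[0] = 140 = 140 deg
  cos(140 deg) = -0.7660, sin(140 deg) = 0.6428
  joint[1] = (0.0000, 0.0000) + 7.9 * (-0.7660, 0.6428) = (0.0000 + -6.0518, 0.0000 + 5.0780) = (-6.0518, 5.0780)
link 1: phi[1] = 140 + 60 = 200 deg
  cos(200 deg) = -0.9397, sin(200 deg) = -0.3420
  joint[2] = (-6.0518, 5.0780) + 6.7 * (-0.9397, -0.3420) = (-6.0518 + -6.2959, 5.0780 + -2.2915) = (-12.3477, 2.7865)
link 2: phi[2] = 140 + 60 + 180 = 380 deg
  cos(380 deg) = 0.9397, sin(380 deg) = 0.3420
  joint[3] = (-12.3477, 2.7865) + 9.9 * (0.9397, 0.3420) = (-12.3477 + 9.3030, 2.7865 + 3.3860) = (-3.0447, 6.1725)
link 3: phi[3] = 140 + 60 + 180 + 40 = 420 deg
  cos(420 deg) = 0.5000, sin(420 deg) = 0.8660
  joint[4] = (-3.0447, 6.1725) + 6.1 * (0.5000, 0.8660) = (-3.0447 + 3.0500, 6.1725 + 5.2828) = (0.0053, 11.4552)
End effector: (0.0053, 11.4552)

Answer: 0.0053 11.4552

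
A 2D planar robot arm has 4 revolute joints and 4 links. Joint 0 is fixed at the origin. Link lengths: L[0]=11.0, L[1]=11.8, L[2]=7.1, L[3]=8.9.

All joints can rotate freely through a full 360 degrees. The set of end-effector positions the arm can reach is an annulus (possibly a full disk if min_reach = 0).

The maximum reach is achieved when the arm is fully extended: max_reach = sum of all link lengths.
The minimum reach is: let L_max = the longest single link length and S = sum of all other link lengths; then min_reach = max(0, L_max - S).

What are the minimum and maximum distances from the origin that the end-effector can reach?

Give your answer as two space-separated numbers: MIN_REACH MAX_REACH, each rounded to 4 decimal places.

Link lengths: [11.0, 11.8, 7.1, 8.9]
max_reach = 11 + 11.8 + 7.1 + 8.9 = 38.8
L_max = max([11.0, 11.8, 7.1, 8.9]) = 11.8
S (sum of others) = 38.8 - 11.8 = 27
min_reach = max(0, 11.8 - 27) = max(0, -15.2) = 0

Answer: 0.0000 38.8000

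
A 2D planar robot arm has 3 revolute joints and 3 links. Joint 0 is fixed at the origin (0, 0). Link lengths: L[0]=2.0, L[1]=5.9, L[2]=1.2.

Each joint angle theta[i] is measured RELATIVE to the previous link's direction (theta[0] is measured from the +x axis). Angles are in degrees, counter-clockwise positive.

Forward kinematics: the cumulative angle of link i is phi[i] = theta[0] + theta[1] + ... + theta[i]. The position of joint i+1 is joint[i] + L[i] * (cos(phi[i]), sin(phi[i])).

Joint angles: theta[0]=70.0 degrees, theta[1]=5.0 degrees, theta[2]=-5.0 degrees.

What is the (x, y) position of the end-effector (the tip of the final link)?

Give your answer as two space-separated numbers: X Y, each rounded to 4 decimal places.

Answer: 2.6215 8.7060

Derivation:
joint[0] = (0.0000, 0.0000)  (base)
link 0: phi[0] = 70 = 70 deg
  cos(70 deg) = 0.3420, sin(70 deg) = 0.9397
  joint[1] = (0.0000, 0.0000) + 2 * (0.3420, 0.9397) = (0.0000 + 0.6840, 0.0000 + 1.8794) = (0.6840, 1.8794)
link 1: phi[1] = 70 + 5 = 75 deg
  cos(75 deg) = 0.2588, sin(75 deg) = 0.9659
  joint[2] = (0.6840, 1.8794) + 5.9 * (0.2588, 0.9659) = (0.6840 + 1.5270, 1.8794 + 5.6990) = (2.2111, 7.5783)
link 2: phi[2] = 70 + 5 + -5 = 70 deg
  cos(70 deg) = 0.3420, sin(70 deg) = 0.9397
  joint[3] = (2.2111, 7.5783) + 1.2 * (0.3420, 0.9397) = (2.2111 + 0.4104, 7.5783 + 1.1276) = (2.6215, 8.7060)
End effector: (2.6215, 8.7060)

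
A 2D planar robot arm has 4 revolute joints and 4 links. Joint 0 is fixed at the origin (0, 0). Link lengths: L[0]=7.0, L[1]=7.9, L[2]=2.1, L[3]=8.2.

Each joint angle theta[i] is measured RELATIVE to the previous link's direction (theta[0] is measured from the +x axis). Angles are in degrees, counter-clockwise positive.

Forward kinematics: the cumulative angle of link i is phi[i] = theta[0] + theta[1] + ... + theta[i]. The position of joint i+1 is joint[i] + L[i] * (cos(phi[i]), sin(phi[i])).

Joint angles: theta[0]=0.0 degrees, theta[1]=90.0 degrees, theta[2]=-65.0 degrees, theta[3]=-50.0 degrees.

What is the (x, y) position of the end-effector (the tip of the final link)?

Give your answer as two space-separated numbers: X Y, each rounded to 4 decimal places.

joint[0] = (0.0000, 0.0000)  (base)
link 0: phi[0] = 0 = 0 deg
  cos(0 deg) = 1.0000, sin(0 deg) = 0.0000
  joint[1] = (0.0000, 0.0000) + 7 * (1.0000, 0.0000) = (0.0000 + 7.0000, 0.0000 + 0.0000) = (7.0000, 0.0000)
link 1: phi[1] = 0 + 90 = 90 deg
  cos(90 deg) = 0.0000, sin(90 deg) = 1.0000
  joint[2] = (7.0000, 0.0000) + 7.9 * (0.0000, 1.0000) = (7.0000 + 0.0000, 0.0000 + 7.9000) = (7.0000, 7.9000)
link 2: phi[2] = 0 + 90 + -65 = 25 deg
  cos(25 deg) = 0.9063, sin(25 deg) = 0.4226
  joint[3] = (7.0000, 7.9000) + 2.1 * (0.9063, 0.4226) = (7.0000 + 1.9032, 7.9000 + 0.8875) = (8.9032, 8.7875)
link 3: phi[3] = 0 + 90 + -65 + -50 = -25 deg
  cos(-25 deg) = 0.9063, sin(-25 deg) = -0.4226
  joint[4] = (8.9032, 8.7875) + 8.2 * (0.9063, -0.4226) = (8.9032 + 7.4317, 8.7875 + -3.4655) = (16.3350, 5.3220)
End effector: (16.3350, 5.3220)

Answer: 16.3350 5.3220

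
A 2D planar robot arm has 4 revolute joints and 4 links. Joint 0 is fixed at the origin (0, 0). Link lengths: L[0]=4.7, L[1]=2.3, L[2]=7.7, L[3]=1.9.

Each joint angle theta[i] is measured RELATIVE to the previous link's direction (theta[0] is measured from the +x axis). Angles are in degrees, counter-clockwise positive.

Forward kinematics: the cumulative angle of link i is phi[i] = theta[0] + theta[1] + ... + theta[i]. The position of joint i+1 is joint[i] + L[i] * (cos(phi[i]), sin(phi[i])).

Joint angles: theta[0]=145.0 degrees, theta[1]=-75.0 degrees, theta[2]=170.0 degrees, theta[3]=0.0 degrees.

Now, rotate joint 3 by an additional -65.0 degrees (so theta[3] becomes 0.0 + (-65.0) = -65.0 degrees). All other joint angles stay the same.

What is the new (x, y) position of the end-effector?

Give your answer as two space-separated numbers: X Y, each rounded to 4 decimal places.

joint[0] = (0.0000, 0.0000)  (base)
link 0: phi[0] = 145 = 145 deg
  cos(145 deg) = -0.8192, sin(145 deg) = 0.5736
  joint[1] = (0.0000, 0.0000) + 4.7 * (-0.8192, 0.5736) = (0.0000 + -3.8500, 0.0000 + 2.6958) = (-3.8500, 2.6958)
link 1: phi[1] = 145 + -75 = 70 deg
  cos(70 deg) = 0.3420, sin(70 deg) = 0.9397
  joint[2] = (-3.8500, 2.6958) + 2.3 * (0.3420, 0.9397) = (-3.8500 + 0.7866, 2.6958 + 2.1613) = (-3.0634, 4.8571)
link 2: phi[2] = 145 + -75 + 170 = 240 deg
  cos(240 deg) = -0.5000, sin(240 deg) = -0.8660
  joint[3] = (-3.0634, 4.8571) + 7.7 * (-0.5000, -0.8660) = (-3.0634 + -3.8500, 4.8571 + -6.6684) = (-6.9134, -1.8113)
link 3: phi[3] = 145 + -75 + 170 + -65 = 175 deg
  cos(175 deg) = -0.9962, sin(175 deg) = 0.0872
  joint[4] = (-6.9134, -1.8113) + 1.9 * (-0.9962, 0.0872) = (-6.9134 + -1.8928, -1.8113 + 0.1656) = (-8.8061, -1.6457)
End effector: (-8.8061, -1.6457)

Answer: -8.8061 -1.6457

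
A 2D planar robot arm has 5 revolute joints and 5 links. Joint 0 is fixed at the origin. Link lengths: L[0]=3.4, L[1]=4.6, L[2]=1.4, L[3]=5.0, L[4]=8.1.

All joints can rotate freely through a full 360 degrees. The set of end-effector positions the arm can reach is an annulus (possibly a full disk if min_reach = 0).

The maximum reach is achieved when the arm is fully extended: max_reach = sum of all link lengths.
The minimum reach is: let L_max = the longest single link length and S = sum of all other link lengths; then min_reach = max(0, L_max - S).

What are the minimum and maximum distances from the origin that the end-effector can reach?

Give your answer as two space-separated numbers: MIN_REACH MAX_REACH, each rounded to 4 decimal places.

Link lengths: [3.4, 4.6, 1.4, 5.0, 8.1]
max_reach = 3.4 + 4.6 + 1.4 + 5 + 8.1 = 22.5
L_max = max([3.4, 4.6, 1.4, 5.0, 8.1]) = 8.1
S (sum of others) = 22.5 - 8.1 = 14.4
min_reach = max(0, 8.1 - 14.4) = max(0, -6.3) = 0

Answer: 0.0000 22.5000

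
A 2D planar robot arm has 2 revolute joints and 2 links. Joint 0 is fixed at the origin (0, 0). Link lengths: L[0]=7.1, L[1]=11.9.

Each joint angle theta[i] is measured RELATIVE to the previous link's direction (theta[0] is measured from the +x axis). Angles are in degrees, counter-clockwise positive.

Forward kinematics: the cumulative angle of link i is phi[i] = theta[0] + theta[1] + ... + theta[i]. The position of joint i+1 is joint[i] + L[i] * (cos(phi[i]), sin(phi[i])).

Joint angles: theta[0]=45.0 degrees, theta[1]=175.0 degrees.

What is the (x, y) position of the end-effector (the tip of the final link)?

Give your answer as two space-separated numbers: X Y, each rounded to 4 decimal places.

joint[0] = (0.0000, 0.0000)  (base)
link 0: phi[0] = 45 = 45 deg
  cos(45 deg) = 0.7071, sin(45 deg) = 0.7071
  joint[1] = (0.0000, 0.0000) + 7.1 * (0.7071, 0.7071) = (0.0000 + 5.0205, 0.0000 + 5.0205) = (5.0205, 5.0205)
link 1: phi[1] = 45 + 175 = 220 deg
  cos(220 deg) = -0.7660, sin(220 deg) = -0.6428
  joint[2] = (5.0205, 5.0205) + 11.9 * (-0.7660, -0.6428) = (5.0205 + -9.1159, 5.0205 + -7.6492) = (-4.0955, -2.6287)
End effector: (-4.0955, -2.6287)

Answer: -4.0955 -2.6287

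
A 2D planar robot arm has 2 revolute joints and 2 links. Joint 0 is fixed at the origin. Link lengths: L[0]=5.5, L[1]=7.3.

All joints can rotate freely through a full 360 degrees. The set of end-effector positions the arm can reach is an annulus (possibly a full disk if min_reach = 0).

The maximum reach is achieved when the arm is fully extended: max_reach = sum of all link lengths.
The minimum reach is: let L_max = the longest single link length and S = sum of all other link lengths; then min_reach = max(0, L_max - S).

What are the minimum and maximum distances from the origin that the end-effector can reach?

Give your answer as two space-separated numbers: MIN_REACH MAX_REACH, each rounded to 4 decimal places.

Answer: 1.8000 12.8000

Derivation:
Link lengths: [5.5, 7.3]
max_reach = 5.5 + 7.3 = 12.8
L_max = max([5.5, 7.3]) = 7.3
S (sum of others) = 12.8 - 7.3 = 5.5
min_reach = max(0, 7.3 - 5.5) = max(0, 1.8) = 1.8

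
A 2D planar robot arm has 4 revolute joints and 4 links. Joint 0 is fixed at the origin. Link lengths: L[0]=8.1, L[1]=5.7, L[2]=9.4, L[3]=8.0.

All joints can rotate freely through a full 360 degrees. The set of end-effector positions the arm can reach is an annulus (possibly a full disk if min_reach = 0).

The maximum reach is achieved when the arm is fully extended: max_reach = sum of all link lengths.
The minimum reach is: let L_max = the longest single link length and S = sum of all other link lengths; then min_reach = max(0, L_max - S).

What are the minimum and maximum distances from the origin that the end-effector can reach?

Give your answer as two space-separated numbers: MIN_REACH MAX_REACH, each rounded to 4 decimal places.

Answer: 0.0000 31.2000

Derivation:
Link lengths: [8.1, 5.7, 9.4, 8.0]
max_reach = 8.1 + 5.7 + 9.4 + 8 = 31.2
L_max = max([8.1, 5.7, 9.4, 8.0]) = 9.4
S (sum of others) = 31.2 - 9.4 = 21.8
min_reach = max(0, 9.4 - 21.8) = max(0, -12.4) = 0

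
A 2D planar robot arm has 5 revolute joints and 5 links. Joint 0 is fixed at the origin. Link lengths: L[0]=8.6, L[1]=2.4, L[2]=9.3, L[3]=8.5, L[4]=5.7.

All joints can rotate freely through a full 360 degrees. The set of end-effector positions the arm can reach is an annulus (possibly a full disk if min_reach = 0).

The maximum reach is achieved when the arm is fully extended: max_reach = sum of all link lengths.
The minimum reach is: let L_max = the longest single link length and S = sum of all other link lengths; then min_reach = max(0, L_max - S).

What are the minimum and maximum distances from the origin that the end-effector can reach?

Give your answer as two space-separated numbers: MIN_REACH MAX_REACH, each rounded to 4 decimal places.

Link lengths: [8.6, 2.4, 9.3, 8.5, 5.7]
max_reach = 8.6 + 2.4 + 9.3 + 8.5 + 5.7 = 34.5
L_max = max([8.6, 2.4, 9.3, 8.5, 5.7]) = 9.3
S (sum of others) = 34.5 - 9.3 = 25.2
min_reach = max(0, 9.3 - 25.2) = max(0, -15.9) = 0

Answer: 0.0000 34.5000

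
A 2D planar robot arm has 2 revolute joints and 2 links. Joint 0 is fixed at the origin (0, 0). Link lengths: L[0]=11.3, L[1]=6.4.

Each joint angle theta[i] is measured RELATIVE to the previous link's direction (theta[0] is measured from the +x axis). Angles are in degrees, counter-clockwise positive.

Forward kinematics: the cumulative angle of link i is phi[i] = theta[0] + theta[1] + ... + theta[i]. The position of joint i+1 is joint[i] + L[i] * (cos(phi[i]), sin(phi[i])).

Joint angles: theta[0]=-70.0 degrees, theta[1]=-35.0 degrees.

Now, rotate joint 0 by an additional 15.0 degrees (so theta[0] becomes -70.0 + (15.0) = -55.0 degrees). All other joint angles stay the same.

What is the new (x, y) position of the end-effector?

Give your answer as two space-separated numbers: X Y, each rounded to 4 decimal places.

joint[0] = (0.0000, 0.0000)  (base)
link 0: phi[0] = -55 = -55 deg
  cos(-55 deg) = 0.5736, sin(-55 deg) = -0.8192
  joint[1] = (0.0000, 0.0000) + 11.3 * (0.5736, -0.8192) = (0.0000 + 6.4814, 0.0000 + -9.2564) = (6.4814, -9.2564)
link 1: phi[1] = -55 + -35 = -90 deg
  cos(-90 deg) = 0.0000, sin(-90 deg) = -1.0000
  joint[2] = (6.4814, -9.2564) + 6.4 * (0.0000, -1.0000) = (6.4814 + 0.0000, -9.2564 + -6.4000) = (6.4814, -15.6564)
End effector: (6.4814, -15.6564)

Answer: 6.4814 -15.6564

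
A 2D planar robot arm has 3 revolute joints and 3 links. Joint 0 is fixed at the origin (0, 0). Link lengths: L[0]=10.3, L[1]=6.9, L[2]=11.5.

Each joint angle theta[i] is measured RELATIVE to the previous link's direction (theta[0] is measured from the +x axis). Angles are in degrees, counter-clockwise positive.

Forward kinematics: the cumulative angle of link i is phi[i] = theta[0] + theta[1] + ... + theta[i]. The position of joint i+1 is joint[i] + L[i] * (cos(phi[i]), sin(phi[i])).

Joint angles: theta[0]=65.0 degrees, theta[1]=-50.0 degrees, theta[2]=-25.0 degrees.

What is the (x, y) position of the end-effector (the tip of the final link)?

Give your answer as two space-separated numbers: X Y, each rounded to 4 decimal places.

Answer: 22.3431 9.1239

Derivation:
joint[0] = (0.0000, 0.0000)  (base)
link 0: phi[0] = 65 = 65 deg
  cos(65 deg) = 0.4226, sin(65 deg) = 0.9063
  joint[1] = (0.0000, 0.0000) + 10.3 * (0.4226, 0.9063) = (0.0000 + 4.3530, 0.0000 + 9.3350) = (4.3530, 9.3350)
link 1: phi[1] = 65 + -50 = 15 deg
  cos(15 deg) = 0.9659, sin(15 deg) = 0.2588
  joint[2] = (4.3530, 9.3350) + 6.9 * (0.9659, 0.2588) = (4.3530 + 6.6649, 9.3350 + 1.7859) = (11.0179, 11.1208)
link 2: phi[2] = 65 + -50 + -25 = -10 deg
  cos(-10 deg) = 0.9848, sin(-10 deg) = -0.1736
  joint[3] = (11.0179, 11.1208) + 11.5 * (0.9848, -0.1736) = (11.0179 + 11.3253, 11.1208 + -1.9970) = (22.3431, 9.1239)
End effector: (22.3431, 9.1239)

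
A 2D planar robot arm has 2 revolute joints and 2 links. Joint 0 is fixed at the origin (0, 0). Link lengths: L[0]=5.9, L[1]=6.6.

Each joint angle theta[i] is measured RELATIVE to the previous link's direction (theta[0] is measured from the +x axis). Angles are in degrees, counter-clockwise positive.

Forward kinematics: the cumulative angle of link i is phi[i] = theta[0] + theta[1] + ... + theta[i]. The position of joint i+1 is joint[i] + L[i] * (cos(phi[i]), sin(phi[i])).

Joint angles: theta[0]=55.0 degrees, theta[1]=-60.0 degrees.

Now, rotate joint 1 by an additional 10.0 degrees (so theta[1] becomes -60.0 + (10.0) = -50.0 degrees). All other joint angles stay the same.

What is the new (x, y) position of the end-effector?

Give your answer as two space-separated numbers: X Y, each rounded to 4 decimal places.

joint[0] = (0.0000, 0.0000)  (base)
link 0: phi[0] = 55 = 55 deg
  cos(55 deg) = 0.5736, sin(55 deg) = 0.8192
  joint[1] = (0.0000, 0.0000) + 5.9 * (0.5736, 0.8192) = (0.0000 + 3.3841, 0.0000 + 4.8330) = (3.3841, 4.8330)
link 1: phi[1] = 55 + -50 = 5 deg
  cos(5 deg) = 0.9962, sin(5 deg) = 0.0872
  joint[2] = (3.3841, 4.8330) + 6.6 * (0.9962, 0.0872) = (3.3841 + 6.5749, 4.8330 + 0.5752) = (9.9590, 5.4082)
End effector: (9.9590, 5.4082)

Answer: 9.9590 5.4082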